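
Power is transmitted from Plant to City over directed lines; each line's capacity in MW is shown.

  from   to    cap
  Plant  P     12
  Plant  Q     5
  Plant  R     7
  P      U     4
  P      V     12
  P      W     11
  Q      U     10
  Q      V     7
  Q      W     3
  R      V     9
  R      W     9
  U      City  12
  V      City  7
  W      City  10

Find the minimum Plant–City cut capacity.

24

Augment Plant→P→U→City: bottleneck 4, flow now 4.
Augment Plant→P→V→City: bottleneck 7, flow now 11.
Augment Plant→P→W→City: bottleneck 1, flow now 12.
Augment Plant→Q→U→City: bottleneck 5, flow now 17.
Augment Plant→R→W→City: bottleneck 7, flow now 24.
No augmenting path remains; maximum flow = 24.
By max-flow min-cut, the minimum cut capacity equals the max flow.
In the residual graph, reachable from Plant: {Plant}.
Min-cut edges: Plant→P (12), Plant→Q (5), Plant→R (7); capacity 12 + 5 + 7 = 24.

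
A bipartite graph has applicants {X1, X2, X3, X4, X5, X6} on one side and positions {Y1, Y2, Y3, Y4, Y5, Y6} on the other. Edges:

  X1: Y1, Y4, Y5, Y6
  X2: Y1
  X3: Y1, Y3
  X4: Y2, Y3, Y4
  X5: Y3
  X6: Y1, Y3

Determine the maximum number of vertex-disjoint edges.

Unit-capacity flow: source→left, listed edges, right→sink; max matching = max flow.
Augmenting path X1→Y1 (+1); matched 1.
Augmenting path X3→Y3 (+1); matched 2.
Augmenting path X4→Y2 (+1); matched 3.
Augmenting path X2→Y1→X1→Y4 (+1); matched 4.
No augmenting path remains; maximum matching = 4.
König certificate: {X1, X4, Y1, Y3} is a vertex cover of size 4 (every listed pair touches it), so no matching can be larger.

4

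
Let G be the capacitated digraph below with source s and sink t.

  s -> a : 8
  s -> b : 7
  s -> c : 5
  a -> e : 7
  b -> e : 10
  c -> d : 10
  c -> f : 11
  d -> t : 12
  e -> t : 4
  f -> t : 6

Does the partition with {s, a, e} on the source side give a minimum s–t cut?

No — its capacity is 16, but the minimum cut has capacity 9.

Given cut capacity: 7 + 5 + 4 = 16.
Augment s→a→e→t: bottleneck 4, flow now 4.
Augment s→c→d→t: bottleneck 5, flow now 9.
No augmenting path remains; maximum flow = 9.
In the residual graph, reachable from s: {s, a, b, e}.
Min-cut edges: s→c (5), e→t (4); capacity 5 + 4 = 9.
Cut capacity 16 exceeds the max flow 9, so it is not minimum.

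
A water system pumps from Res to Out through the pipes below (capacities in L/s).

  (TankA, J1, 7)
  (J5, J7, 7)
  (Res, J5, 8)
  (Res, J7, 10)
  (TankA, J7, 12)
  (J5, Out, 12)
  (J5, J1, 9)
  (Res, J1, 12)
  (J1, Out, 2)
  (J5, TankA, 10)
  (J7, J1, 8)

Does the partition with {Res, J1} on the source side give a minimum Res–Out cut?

No — its capacity is 20, but the minimum cut has capacity 10.

Given cut capacity: 8 + 10 + 2 = 20.
Augment Res→J5→Out: bottleneck 8, flow now 8.
Augment Res→J1→Out: bottleneck 2, flow now 10.
No augmenting path remains; maximum flow = 10.
In the residual graph, reachable from Res: {Res, J7, J1}.
Min-cut edges: Res→J5 (8), J1→Out (2); capacity 8 + 2 = 10.
Cut capacity 20 exceeds the max flow 10, so it is not minimum.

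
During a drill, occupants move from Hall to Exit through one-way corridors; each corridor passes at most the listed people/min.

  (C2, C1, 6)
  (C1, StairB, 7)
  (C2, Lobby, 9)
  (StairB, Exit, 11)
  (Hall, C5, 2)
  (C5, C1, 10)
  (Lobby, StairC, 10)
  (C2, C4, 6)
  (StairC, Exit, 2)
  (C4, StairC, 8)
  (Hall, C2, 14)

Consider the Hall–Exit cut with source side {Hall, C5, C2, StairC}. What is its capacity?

33

Edges leaving {Hall, C5, C2, StairC}: C5→C1 (10), C2→Lobby (9), C2→C4 (6), C2→C1 (6), StairC→Exit (2).
Cut capacity = 10 + 9 + 6 + 6 + 2 = 33.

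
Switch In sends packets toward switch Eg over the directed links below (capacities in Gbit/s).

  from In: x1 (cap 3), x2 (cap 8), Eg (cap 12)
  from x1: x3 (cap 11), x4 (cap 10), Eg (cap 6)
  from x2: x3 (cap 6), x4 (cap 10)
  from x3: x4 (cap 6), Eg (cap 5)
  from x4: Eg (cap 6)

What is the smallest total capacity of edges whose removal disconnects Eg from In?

23

Augment In→Eg: bottleneck 12, flow now 12.
Augment In→x1→Eg: bottleneck 3, flow now 15.
Augment In→x2→x3→Eg: bottleneck 5, flow now 20.
Augment In→x2→x4→Eg: bottleneck 3, flow now 23.
No augmenting path remains; maximum flow = 23.
By max-flow min-cut, the minimum cut capacity equals the max flow.
In the residual graph, reachable from In: {In}.
Min-cut edges: In→x1 (3), In→x2 (8), In→Eg (12); capacity 3 + 8 + 12 = 23.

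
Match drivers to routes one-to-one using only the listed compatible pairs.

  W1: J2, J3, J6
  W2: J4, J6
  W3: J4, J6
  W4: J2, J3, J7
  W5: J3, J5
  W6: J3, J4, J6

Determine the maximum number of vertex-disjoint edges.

Unit-capacity flow: source→left, listed edges, right→sink; max matching = max flow.
Augmenting path W1→J2 (+1); matched 1.
Augmenting path W2→J4 (+1); matched 2.
Augmenting path W3→J6 (+1); matched 3.
Augmenting path W4→J3 (+1); matched 4.
Augmenting path W5→J5 (+1); matched 5.
Augmenting path W6→J3→W4→J7 (+1); matched 6.
No augmenting path remains; maximum matching = 6.
König certificate: {W1, W2, W3, W4, W5, W6} is a vertex cover of size 6 (every listed pair touches it), so no matching can be larger.

6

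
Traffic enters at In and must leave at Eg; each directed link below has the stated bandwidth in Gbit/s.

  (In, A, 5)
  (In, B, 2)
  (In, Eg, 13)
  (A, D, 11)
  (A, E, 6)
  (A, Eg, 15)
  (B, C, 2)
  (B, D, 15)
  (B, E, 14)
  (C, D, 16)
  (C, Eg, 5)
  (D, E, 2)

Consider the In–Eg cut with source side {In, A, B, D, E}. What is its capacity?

30

Edges leaving {In, A, B, D, E}: In→Eg (13), A→Eg (15), B→C (2).
Cut capacity = 13 + 15 + 2 = 30.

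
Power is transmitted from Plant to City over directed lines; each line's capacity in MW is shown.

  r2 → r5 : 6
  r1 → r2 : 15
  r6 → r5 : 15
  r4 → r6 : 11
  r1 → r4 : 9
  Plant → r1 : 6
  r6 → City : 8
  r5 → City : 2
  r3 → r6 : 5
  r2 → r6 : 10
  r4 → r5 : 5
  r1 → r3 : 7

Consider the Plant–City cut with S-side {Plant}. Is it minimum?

Given cut capacity: 6 = 6.
Augment Plant→r1→r2→r5→City: bottleneck 2, flow now 2.
Augment Plant→r1→r2→r6→City: bottleneck 4, flow now 6.
No augmenting path remains; maximum flow = 6.
Cut capacity 6 equals the max flow, so it is a minimum cut.

Yes — it is a minimum cut (capacity 6).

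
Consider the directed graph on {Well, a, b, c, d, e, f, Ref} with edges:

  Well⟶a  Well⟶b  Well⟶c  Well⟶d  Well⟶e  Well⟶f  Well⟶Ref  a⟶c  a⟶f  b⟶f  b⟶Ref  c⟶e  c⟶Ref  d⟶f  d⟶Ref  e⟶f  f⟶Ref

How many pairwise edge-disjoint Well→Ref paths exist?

Assign every edge capacity 1; by Menger, the answer equals the max flow.
Path Well→Ref (+1); total 1.
Path Well→b→Ref (+1); total 2.
Path Well→c→Ref (+1); total 3.
Path Well→d→Ref (+1); total 4.
Path Well→f→Ref (+1); total 5.
No residual Well→Ref path; max flow = 5.
Certifying cut of size 5: {Well→Ref, Well→b, Well→d, c→Ref, f→Ref}.

5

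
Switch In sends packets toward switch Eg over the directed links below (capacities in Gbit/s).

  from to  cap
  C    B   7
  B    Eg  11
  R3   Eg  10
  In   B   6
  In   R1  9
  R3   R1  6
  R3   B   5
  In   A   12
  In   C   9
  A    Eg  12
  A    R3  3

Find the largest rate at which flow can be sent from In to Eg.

Augment In→A→Eg: bottleneck 12, flow now 12.
Augment In→B→Eg: bottleneck 6, flow now 18.
Augment In→C→B→Eg: bottleneck 5, flow now 23.
No augmenting path remains; maximum flow = 23.
In the residual graph, reachable from In: {In, C, R1, B}.
Min-cut edges: In→A (12), B→Eg (11); capacity 12 + 11 = 23.
This cut is saturated, so no flow can exceed 23.

23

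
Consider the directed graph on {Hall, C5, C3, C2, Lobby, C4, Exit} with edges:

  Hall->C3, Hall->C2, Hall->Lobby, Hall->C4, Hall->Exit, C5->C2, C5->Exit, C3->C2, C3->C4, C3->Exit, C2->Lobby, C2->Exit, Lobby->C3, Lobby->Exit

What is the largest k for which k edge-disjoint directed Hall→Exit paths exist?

Assign every edge capacity 1; by Menger, the answer equals the max flow.
Path Hall→Exit (+1); total 1.
Path Hall→C3→Exit (+1); total 2.
Path Hall→C2→Exit (+1); total 3.
Path Hall→Lobby→Exit (+1); total 4.
No residual Hall→Exit path; max flow = 4.
Certifying cut of size 4: {Hall→C2, Hall→C3, Hall→Exit, Hall→Lobby}.

4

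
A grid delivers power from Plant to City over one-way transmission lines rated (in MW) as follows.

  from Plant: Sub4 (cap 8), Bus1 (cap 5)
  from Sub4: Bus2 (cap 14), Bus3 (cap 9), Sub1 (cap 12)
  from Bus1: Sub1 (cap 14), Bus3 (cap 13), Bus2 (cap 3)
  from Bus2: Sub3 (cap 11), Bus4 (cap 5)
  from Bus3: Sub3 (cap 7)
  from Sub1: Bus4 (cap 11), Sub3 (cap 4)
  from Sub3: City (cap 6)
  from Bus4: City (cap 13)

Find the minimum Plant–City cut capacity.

Augment Plant→Sub4→Bus2→Sub3→City: bottleneck 6, flow now 6.
Augment Plant→Sub4→Bus2→Bus4→City: bottleneck 2, flow now 8.
Augment Plant→Bus1→Bus2→Bus4→City: bottleneck 3, flow now 11.
Augment Plant→Bus1→Sub1→Bus4→City: bottleneck 2, flow now 13.
No augmenting path remains; maximum flow = 13.
By max-flow min-cut, the minimum cut capacity equals the max flow.
In the residual graph, reachable from Plant: {Plant}.
Min-cut edges: Plant→Sub4 (8), Plant→Bus1 (5); capacity 8 + 5 = 13.

13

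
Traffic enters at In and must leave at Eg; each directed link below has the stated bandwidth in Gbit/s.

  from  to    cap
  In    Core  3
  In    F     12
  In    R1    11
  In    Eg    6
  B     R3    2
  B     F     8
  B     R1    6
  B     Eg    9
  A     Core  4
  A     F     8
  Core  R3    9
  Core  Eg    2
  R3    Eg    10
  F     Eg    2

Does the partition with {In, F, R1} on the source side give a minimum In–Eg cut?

Yes — it is a minimum cut (capacity 11).

Given cut capacity: 3 + 6 + 2 = 11.
Augment In→Eg: bottleneck 6, flow now 6.
Augment In→Core→Eg: bottleneck 2, flow now 8.
Augment In→F→Eg: bottleneck 2, flow now 10.
Augment In→Core→R3→Eg: bottleneck 1, flow now 11.
No augmenting path remains; maximum flow = 11.
Cut capacity 11 equals the max flow, so it is a minimum cut.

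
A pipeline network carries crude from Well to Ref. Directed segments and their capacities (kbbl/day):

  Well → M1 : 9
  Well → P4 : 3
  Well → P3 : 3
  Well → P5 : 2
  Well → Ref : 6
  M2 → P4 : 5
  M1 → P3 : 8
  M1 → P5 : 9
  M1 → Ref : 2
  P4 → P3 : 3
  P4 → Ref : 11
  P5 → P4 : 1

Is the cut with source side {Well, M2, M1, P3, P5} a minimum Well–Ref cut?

No — its capacity is 17, but the minimum cut has capacity 12.

Given cut capacity: 3 + 6 + 5 + 2 + 1 = 17.
Augment Well→Ref: bottleneck 6, flow now 6.
Augment Well→M1→Ref: bottleneck 2, flow now 8.
Augment Well→P4→Ref: bottleneck 3, flow now 11.
Augment Well→P5→P4→Ref: bottleneck 1, flow now 12.
No augmenting path remains; maximum flow = 12.
In the residual graph, reachable from Well: {Well, M1, P3, P5}.
Min-cut edges: Well→P4 (3), Well→Ref (6), M1→Ref (2), P5→P4 (1); capacity 3 + 6 + 2 + 1 = 12.
Cut capacity 17 exceeds the max flow 12, so it is not minimum.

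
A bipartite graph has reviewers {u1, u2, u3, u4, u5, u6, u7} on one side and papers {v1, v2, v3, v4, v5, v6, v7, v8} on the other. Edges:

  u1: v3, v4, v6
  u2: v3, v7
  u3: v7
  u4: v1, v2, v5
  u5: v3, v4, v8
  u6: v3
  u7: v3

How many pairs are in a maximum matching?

5

Unit-capacity flow: source→left, listed edges, right→sink; max matching = max flow.
Augmenting path u1→v3 (+1); matched 1.
Augmenting path u2→v7 (+1); matched 2.
Augmenting path u4→v1 (+1); matched 3.
Augmenting path u5→v4 (+1); matched 4.
Augmenting path u6→v3→u1→v6 (+1); matched 5.
No augmenting path remains; maximum matching = 5.
König certificate: {u1, u4, u5, v3, v7} is a vertex cover of size 5 (every listed pair touches it), so no matching can be larger.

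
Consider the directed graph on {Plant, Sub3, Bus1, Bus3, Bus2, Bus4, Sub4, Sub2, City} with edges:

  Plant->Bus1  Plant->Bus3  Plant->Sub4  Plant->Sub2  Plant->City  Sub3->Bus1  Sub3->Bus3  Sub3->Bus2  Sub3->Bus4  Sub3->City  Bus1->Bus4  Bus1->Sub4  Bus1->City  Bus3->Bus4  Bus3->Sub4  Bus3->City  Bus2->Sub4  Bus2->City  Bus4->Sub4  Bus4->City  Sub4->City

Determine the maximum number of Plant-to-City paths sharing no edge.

4

Assign every edge capacity 1; by Menger, the answer equals the max flow.
Path Plant→City (+1); total 1.
Path Plant→Bus1→City (+1); total 2.
Path Plant→Bus3→City (+1); total 3.
Path Plant→Sub4→City (+1); total 4.
No residual Plant→City path; max flow = 4.
Certifying cut of size 4: {Plant→Bus1, Plant→Bus3, Plant→City, Plant→Sub4}.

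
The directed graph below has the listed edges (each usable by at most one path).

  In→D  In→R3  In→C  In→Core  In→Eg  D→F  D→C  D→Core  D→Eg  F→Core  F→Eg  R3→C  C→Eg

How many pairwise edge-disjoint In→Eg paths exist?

3

Assign every edge capacity 1; by Menger, the answer equals the max flow.
Path In→Eg (+1); total 1.
Path In→D→Eg (+1); total 2.
Path In→C→Eg (+1); total 3.
No residual In→Eg path; max flow = 3.
Certifying cut of size 3: {C→Eg, In→D, In→Eg}.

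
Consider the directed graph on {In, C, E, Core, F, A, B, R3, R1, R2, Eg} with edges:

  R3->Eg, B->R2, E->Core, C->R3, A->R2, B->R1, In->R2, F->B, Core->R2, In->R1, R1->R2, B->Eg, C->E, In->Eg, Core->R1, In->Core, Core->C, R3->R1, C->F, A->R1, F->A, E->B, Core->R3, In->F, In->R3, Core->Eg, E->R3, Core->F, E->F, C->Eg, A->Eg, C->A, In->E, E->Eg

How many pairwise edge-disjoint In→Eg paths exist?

5

Assign every edge capacity 1; by Menger, the answer equals the max flow.
Path In→Eg (+1); total 1.
Path In→E→Eg (+1); total 2.
Path In→Core→Eg (+1); total 3.
Path In→R3→Eg (+1); total 4.
Path In→F→A→Eg (+1); total 5.
No residual In→Eg path; max flow = 5.
Certifying cut of size 5: {In→Core, In→E, In→Eg, In→F, In→R3}.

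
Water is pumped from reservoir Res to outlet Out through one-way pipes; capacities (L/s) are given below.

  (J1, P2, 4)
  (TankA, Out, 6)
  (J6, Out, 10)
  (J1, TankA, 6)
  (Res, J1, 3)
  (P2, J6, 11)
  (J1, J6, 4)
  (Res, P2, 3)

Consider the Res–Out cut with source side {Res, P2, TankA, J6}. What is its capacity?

Edges leaving {Res, P2, TankA, J6}: Res→J1 (3), TankA→Out (6), J6→Out (10).
Cut capacity = 3 + 6 + 10 = 19.

19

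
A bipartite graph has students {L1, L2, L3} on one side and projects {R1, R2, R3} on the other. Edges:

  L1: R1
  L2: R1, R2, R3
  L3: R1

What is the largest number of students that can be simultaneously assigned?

2

Unit-capacity flow: source→left, listed edges, right→sink; max matching = max flow.
Augmenting path L1→R1 (+1); matched 1.
Augmenting path L2→R2 (+1); matched 2.
No augmenting path remains; maximum matching = 2.
König certificate: {L2, R1} is a vertex cover of size 2 (every listed pair touches it), so no matching can be larger.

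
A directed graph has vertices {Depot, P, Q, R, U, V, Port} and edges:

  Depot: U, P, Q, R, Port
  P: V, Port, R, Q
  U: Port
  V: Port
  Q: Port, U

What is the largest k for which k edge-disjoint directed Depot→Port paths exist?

4

Assign every edge capacity 1; by Menger, the answer equals the max flow.
Path Depot→Port (+1); total 1.
Path Depot→P→Port (+1); total 2.
Path Depot→Q→Port (+1); total 3.
Path Depot→U→Port (+1); total 4.
No residual Depot→Port path; max flow = 4.
Certifying cut of size 4: {Depot→P, Depot→Port, Depot→Q, Depot→U}.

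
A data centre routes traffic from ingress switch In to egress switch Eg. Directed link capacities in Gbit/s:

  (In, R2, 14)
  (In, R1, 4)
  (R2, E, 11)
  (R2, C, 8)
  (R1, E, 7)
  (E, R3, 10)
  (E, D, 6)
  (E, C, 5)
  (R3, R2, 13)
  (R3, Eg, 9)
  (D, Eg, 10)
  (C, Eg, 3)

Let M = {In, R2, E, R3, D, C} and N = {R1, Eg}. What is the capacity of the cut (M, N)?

Edges leaving {In, R2, E, R3, D, C}: In→R1 (4), R3→Eg (9), D→Eg (10), C→Eg (3).
Cut capacity = 4 + 9 + 10 + 3 = 26.

26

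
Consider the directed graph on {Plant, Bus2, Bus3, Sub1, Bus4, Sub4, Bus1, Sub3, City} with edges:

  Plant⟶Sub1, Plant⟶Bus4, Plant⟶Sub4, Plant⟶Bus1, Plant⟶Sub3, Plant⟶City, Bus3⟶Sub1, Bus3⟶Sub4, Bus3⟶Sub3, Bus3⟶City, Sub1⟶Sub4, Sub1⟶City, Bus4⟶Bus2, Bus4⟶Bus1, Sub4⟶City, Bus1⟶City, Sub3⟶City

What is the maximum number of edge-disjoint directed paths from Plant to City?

5

Assign every edge capacity 1; by Menger, the answer equals the max flow.
Path Plant→City (+1); total 1.
Path Plant→Sub1→City (+1); total 2.
Path Plant→Sub4→City (+1); total 3.
Path Plant→Bus1→City (+1); total 4.
Path Plant→Sub3→City (+1); total 5.
No residual Plant→City path; max flow = 5.
Certifying cut of size 5: {Bus1→City, Plant→City, Plant→Sub1, Plant→Sub3, Plant→Sub4}.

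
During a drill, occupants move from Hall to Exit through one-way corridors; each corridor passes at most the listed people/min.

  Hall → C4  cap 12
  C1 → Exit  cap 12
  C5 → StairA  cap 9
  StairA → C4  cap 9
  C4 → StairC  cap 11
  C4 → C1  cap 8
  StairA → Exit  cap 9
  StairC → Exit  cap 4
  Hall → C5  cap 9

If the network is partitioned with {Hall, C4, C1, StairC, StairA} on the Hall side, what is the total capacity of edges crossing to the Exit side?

Edges leaving {Hall, C4, C1, StairC, StairA}: Hall→C5 (9), C1→Exit (12), StairC→Exit (4), StairA→Exit (9).
Cut capacity = 9 + 12 + 4 + 9 = 34.

34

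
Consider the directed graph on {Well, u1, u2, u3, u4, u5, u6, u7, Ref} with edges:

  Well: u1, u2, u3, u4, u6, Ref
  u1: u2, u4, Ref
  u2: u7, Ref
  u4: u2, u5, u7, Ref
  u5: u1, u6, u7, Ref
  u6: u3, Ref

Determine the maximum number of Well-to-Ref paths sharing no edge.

Assign every edge capacity 1; by Menger, the answer equals the max flow.
Path Well→Ref (+1); total 1.
Path Well→u1→Ref (+1); total 2.
Path Well→u2→Ref (+1); total 3.
Path Well→u4→Ref (+1); total 4.
Path Well→u6→Ref (+1); total 5.
No residual Well→Ref path; max flow = 5.
Certifying cut of size 5: {Well→Ref, Well→u1, Well→u2, Well→u4, Well→u6}.

5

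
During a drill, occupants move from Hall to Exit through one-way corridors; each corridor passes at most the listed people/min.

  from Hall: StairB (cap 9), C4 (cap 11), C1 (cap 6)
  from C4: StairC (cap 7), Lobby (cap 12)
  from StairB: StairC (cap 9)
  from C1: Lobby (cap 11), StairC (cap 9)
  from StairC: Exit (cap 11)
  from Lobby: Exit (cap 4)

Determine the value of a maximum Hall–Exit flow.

15

Augment Hall→C4→StairC→Exit: bottleneck 7, flow now 7.
Augment Hall→C4→Lobby→Exit: bottleneck 4, flow now 11.
Augment Hall→StairB→StairC→Exit: bottleneck 4, flow now 15.
No augmenting path remains; maximum flow = 15.
In the residual graph, reachable from Hall: {Hall, C4, StairB, C1, StairC, Lobby}.
Min-cut edges: StairC→Exit (11), Lobby→Exit (4); capacity 11 + 4 = 15.
This cut is saturated, so no flow can exceed 15.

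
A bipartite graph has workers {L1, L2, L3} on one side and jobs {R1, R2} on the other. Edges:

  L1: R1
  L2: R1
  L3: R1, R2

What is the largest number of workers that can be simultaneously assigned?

2

Unit-capacity flow: source→left, listed edges, right→sink; max matching = max flow.
Augmenting path L1→R1 (+1); matched 1.
Augmenting path L3→R2 (+1); matched 2.
No augmenting path remains; maximum matching = 2.
König certificate: {L3, R1} is a vertex cover of size 2 (every listed pair touches it), so no matching can be larger.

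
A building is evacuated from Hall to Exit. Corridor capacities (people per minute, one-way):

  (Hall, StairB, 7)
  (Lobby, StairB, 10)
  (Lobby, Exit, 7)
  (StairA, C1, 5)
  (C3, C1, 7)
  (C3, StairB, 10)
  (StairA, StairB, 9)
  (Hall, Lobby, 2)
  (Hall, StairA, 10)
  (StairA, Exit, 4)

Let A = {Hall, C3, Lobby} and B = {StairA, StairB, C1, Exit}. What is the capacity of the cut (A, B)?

Edges leaving {Hall, C3, Lobby}: Hall→StairA (10), Hall→StairB (7), C3→StairB (10), C3→C1 (7), Lobby→StairB (10), Lobby→Exit (7).
Cut capacity = 10 + 7 + 10 + 7 + 10 + 7 = 51.

51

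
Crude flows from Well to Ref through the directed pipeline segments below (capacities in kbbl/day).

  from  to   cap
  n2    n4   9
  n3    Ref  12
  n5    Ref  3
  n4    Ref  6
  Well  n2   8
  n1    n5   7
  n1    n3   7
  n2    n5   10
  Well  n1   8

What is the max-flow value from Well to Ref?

Augment Well→n1→n3→Ref: bottleneck 7, flow now 7.
Augment Well→n1→n5→Ref: bottleneck 1, flow now 8.
Augment Well→n2→n4→Ref: bottleneck 6, flow now 14.
Augment Well→n2→n5→Ref: bottleneck 2, flow now 16.
No augmenting path remains; maximum flow = 16.
In the residual graph, reachable from Well: {Well}.
Min-cut edges: Well→n1 (8), Well→n2 (8); capacity 8 + 8 = 16.
This cut is saturated, so no flow can exceed 16.

16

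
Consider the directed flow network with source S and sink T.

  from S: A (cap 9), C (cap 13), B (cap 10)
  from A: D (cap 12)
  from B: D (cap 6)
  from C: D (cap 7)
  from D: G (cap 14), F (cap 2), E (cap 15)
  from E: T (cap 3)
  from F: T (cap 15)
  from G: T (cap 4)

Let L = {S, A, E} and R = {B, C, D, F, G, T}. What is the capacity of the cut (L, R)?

Edges leaving {S, A, E}: S→B (10), S→C (13), A→D (12), E→T (3).
Cut capacity = 10 + 13 + 12 + 3 = 38.

38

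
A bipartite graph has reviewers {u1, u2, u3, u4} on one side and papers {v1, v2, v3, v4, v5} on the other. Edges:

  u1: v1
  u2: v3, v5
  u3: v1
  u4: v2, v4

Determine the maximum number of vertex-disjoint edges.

Unit-capacity flow: source→left, listed edges, right→sink; max matching = max flow.
Augmenting path u1→v1 (+1); matched 1.
Augmenting path u2→v3 (+1); matched 2.
Augmenting path u4→v2 (+1); matched 3.
No augmenting path remains; maximum matching = 3.
König certificate: {u2, u4, v1} is a vertex cover of size 3 (every listed pair touches it), so no matching can be larger.

3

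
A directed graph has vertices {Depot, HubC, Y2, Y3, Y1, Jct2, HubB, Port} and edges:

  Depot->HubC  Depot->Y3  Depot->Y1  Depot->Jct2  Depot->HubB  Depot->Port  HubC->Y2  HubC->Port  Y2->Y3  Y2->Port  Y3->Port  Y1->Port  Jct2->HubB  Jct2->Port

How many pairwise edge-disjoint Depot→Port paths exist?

5

Assign every edge capacity 1; by Menger, the answer equals the max flow.
Path Depot→Port (+1); total 1.
Path Depot→HubC→Port (+1); total 2.
Path Depot→Y3→Port (+1); total 3.
Path Depot→Y1→Port (+1); total 4.
Path Depot→Jct2→Port (+1); total 5.
No residual Depot→Port path; max flow = 5.
Certifying cut of size 5: {Depot→HubC, Depot→Jct2, Depot→Port, Depot→Y1, Depot→Y3}.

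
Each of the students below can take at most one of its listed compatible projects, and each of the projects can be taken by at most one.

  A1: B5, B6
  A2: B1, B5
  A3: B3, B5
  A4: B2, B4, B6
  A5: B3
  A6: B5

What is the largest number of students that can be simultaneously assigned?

5

Unit-capacity flow: source→left, listed edges, right→sink; max matching = max flow.
Augmenting path A1→B5 (+1); matched 1.
Augmenting path A2→B1 (+1); matched 2.
Augmenting path A3→B3 (+1); matched 3.
Augmenting path A4→B2 (+1); matched 4.
Augmenting path A6→B5→A1→B6 (+1); matched 5.
No augmenting path remains; maximum matching = 5.
König certificate: {A1, A2, A4, B3, B5} is a vertex cover of size 5 (every listed pair touches it), so no matching can be larger.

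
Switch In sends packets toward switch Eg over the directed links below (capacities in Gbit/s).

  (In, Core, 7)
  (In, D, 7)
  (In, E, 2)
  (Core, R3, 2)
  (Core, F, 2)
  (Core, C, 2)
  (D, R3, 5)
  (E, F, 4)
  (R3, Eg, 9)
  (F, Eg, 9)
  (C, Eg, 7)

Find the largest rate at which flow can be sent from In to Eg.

Augment In→Core→R3→Eg: bottleneck 2, flow now 2.
Augment In→Core→F→Eg: bottleneck 2, flow now 4.
Augment In→Core→C→Eg: bottleneck 2, flow now 6.
Augment In→D→R3→Eg: bottleneck 5, flow now 11.
Augment In→E→F→Eg: bottleneck 2, flow now 13.
No augmenting path remains; maximum flow = 13.
In the residual graph, reachable from In: {In, Core, D}.
Min-cut edges: In→E (2), Core→R3 (2), Core→F (2), Core→C (2), D→R3 (5); capacity 2 + 2 + 2 + 2 + 5 = 13.
This cut is saturated, so no flow can exceed 13.

13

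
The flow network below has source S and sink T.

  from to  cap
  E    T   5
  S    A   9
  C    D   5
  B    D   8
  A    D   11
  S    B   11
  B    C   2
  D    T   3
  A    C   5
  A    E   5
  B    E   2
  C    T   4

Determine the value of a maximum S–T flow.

Augment S→A→C→T: bottleneck 4, flow now 4.
Augment S→A→D→T: bottleneck 3, flow now 7.
Augment S→A→E→T: bottleneck 2, flow now 9.
Augment S→B→E→T: bottleneck 2, flow now 11.
Augment S→B→C→A→E→T: bottleneck 1, flow now 12. (uses reverse residual edge)
No augmenting path remains; maximum flow = 12.
In the residual graph, reachable from S: {S, A, B, C, D, E}.
Min-cut edges: C→T (4), D→T (3), E→T (5); capacity 4 + 3 + 5 = 12.
This cut is saturated, so no flow can exceed 12.

12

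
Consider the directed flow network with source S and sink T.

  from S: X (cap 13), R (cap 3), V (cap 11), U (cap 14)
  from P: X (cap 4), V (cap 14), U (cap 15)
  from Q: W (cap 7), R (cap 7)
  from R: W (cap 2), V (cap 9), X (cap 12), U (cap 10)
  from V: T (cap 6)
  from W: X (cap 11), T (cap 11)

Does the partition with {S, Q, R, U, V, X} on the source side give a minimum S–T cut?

No — its capacity is 15, but the minimum cut has capacity 8.

Given cut capacity: 7 + 2 + 6 = 15.
Augment S→V→T: bottleneck 6, flow now 6.
Augment S→R→W→T: bottleneck 2, flow now 8.
No augmenting path remains; maximum flow = 8.
In the residual graph, reachable from S: {S, R, U, V, X}.
Min-cut edges: R→W (2), V→T (6); capacity 2 + 6 = 8.
Cut capacity 15 exceeds the max flow 8, so it is not minimum.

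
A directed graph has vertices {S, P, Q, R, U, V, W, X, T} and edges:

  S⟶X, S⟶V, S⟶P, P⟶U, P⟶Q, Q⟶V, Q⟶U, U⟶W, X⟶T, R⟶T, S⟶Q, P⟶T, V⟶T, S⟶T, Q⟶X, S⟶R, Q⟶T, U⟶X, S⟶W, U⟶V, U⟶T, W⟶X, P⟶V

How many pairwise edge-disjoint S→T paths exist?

6

Assign every edge capacity 1; by Menger, the answer equals the max flow.
Path S→T (+1); total 1.
Path S→P→T (+1); total 2.
Path S→Q→T (+1); total 3.
Path S→R→T (+1); total 4.
Path S→V→T (+1); total 5.
Path S→X→T (+1); total 6.
No residual S→T path; max flow = 6.
Certifying cut of size 6: {S→P, S→Q, S→R, S→T, S→V, X→T}.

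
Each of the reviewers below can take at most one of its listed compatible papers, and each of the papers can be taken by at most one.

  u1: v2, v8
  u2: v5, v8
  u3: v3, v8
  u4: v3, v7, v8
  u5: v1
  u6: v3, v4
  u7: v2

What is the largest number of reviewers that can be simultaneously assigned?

Unit-capacity flow: source→left, listed edges, right→sink; max matching = max flow.
Augmenting path u1→v2 (+1); matched 1.
Augmenting path u2→v5 (+1); matched 2.
Augmenting path u3→v3 (+1); matched 3.
Augmenting path u4→v7 (+1); matched 4.
Augmenting path u5→v1 (+1); matched 5.
Augmenting path u6→v4 (+1); matched 6.
Augmenting path u7→v2→u1→v8 (+1); matched 7.
No augmenting path remains; maximum matching = 7.
König certificate: {u1, u2, u3, u4, u5, u6, u7} is a vertex cover of size 7 (every listed pair touches it), so no matching can be larger.

7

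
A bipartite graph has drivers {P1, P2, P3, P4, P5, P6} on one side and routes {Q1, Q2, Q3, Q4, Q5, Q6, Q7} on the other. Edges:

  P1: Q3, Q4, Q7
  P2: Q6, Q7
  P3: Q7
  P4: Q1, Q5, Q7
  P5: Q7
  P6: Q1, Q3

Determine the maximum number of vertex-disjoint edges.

Unit-capacity flow: source→left, listed edges, right→sink; max matching = max flow.
Augmenting path P1→Q3 (+1); matched 1.
Augmenting path P2→Q6 (+1); matched 2.
Augmenting path P3→Q7 (+1); matched 3.
Augmenting path P4→Q1 (+1); matched 4.
Augmenting path P6→Q1→P4→Q5 (+1); matched 5.
No augmenting path remains; maximum matching = 5.
König certificate: {P1, P2, P4, P6, Q7} is a vertex cover of size 5 (every listed pair touches it), so no matching can be larger.

5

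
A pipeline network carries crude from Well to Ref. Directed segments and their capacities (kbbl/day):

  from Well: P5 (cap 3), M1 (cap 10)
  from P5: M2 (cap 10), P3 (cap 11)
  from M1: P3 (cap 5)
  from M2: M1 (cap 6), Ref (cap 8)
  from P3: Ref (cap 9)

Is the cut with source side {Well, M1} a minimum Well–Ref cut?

Given cut capacity: 3 + 5 = 8.
Augment Well→P5→M2→Ref: bottleneck 3, flow now 3.
Augment Well→M1→P3→Ref: bottleneck 5, flow now 8.
No augmenting path remains; maximum flow = 8.
Cut capacity 8 equals the max flow, so it is a minimum cut.

Yes — it is a minimum cut (capacity 8).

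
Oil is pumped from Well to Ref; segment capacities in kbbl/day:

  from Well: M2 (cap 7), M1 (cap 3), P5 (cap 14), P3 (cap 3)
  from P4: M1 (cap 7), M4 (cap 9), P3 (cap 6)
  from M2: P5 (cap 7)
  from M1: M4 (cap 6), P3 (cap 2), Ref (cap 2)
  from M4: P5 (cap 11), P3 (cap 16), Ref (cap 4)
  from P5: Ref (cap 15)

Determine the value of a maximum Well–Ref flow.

18

Augment Well→M1→Ref: bottleneck 2, flow now 2.
Augment Well→P5→Ref: bottleneck 14, flow now 16.
Augment Well→M2→P5→Ref: bottleneck 1, flow now 17.
Augment Well→M1→M4→Ref: bottleneck 1, flow now 18.
No augmenting path remains; maximum flow = 18.
In the residual graph, reachable from Well: {Well, M2, P5, P3}.
Min-cut edges: Well→M1 (3), P5→Ref (15); capacity 3 + 15 = 18.
This cut is saturated, so no flow can exceed 18.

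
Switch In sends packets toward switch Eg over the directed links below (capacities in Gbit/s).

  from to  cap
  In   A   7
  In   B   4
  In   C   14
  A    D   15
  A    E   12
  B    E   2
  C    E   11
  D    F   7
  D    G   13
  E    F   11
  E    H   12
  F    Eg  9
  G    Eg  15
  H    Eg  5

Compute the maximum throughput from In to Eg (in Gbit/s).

Augment In→A→D→F→Eg: bottleneck 7, flow now 7.
Augment In→B→E→F→Eg: bottleneck 2, flow now 9.
Augment In→C→E→H→Eg: bottleneck 5, flow now 14.
Augment In→C→E→F→D→G→Eg: bottleneck 6, flow now 20. (uses reverse residual edge)
No augmenting path remains; maximum flow = 20.
In the residual graph, reachable from In: {In, B, C}.
Min-cut edges: In→A (7), B→E (2), C→E (11); capacity 7 + 2 + 11 = 20.
This cut is saturated, so no flow can exceed 20.

20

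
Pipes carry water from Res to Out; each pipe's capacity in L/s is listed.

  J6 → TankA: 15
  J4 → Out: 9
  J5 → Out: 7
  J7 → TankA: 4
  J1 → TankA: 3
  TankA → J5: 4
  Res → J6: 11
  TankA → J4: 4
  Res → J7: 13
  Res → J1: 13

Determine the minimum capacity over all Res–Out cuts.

8

Augment Res→J1→TankA→J4→Out: bottleneck 3, flow now 3.
Augment Res→J7→TankA→J4→Out: bottleneck 1, flow now 4.
Augment Res→J7→TankA→J5→Out: bottleneck 3, flow now 7.
Augment Res→J6→TankA→J5→Out: bottleneck 1, flow now 8.
No augmenting path remains; maximum flow = 8.
By max-flow min-cut, the minimum cut capacity equals the max flow.
In the residual graph, reachable from Res: {Res, J1, J7, J6, TankA}.
Min-cut edges: TankA→J4 (4), TankA→J5 (4); capacity 4 + 4 = 8.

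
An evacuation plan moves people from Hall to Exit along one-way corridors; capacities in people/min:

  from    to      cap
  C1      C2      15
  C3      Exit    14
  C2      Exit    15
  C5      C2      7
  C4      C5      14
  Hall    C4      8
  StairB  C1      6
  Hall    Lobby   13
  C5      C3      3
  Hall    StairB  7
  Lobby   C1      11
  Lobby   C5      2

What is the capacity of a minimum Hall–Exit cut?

18

Augment Hall→Lobby→C1→C2→Exit: bottleneck 11, flow now 11.
Augment Hall→Lobby→C5→C3→Exit: bottleneck 2, flow now 13.
Augment Hall→C4→C5→C3→Exit: bottleneck 1, flow now 14.
Augment Hall→C4→C5→C2→Exit: bottleneck 4, flow now 18.
No augmenting path remains; maximum flow = 18.
By max-flow min-cut, the minimum cut capacity equals the max flow.
In the residual graph, reachable from Hall: {Hall, Lobby, C4, StairB, C1, C5, C2}.
Min-cut edges: C5→C3 (3), C2→Exit (15); capacity 3 + 15 = 18.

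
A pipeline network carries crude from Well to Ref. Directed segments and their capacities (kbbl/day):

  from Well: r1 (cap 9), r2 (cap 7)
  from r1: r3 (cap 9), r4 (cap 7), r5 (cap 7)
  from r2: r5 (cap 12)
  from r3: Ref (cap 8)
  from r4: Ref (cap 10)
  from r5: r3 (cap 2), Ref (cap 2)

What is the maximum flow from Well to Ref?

Augment Well→r1→r3→Ref: bottleneck 8, flow now 8.
Augment Well→r1→r4→Ref: bottleneck 1, flow now 9.
Augment Well→r2→r5→Ref: bottleneck 2, flow now 11.
Augment Well→r2→r5→r3→r1→r4→Ref: bottleneck 2, flow now 13. (uses reverse residual edge)
No augmenting path remains; maximum flow = 13.
In the residual graph, reachable from Well: {Well, r2, r5}.
Min-cut edges: Well→r1 (9), r5→r3 (2), r5→Ref (2); capacity 9 + 2 + 2 = 13.
This cut is saturated, so no flow can exceed 13.

13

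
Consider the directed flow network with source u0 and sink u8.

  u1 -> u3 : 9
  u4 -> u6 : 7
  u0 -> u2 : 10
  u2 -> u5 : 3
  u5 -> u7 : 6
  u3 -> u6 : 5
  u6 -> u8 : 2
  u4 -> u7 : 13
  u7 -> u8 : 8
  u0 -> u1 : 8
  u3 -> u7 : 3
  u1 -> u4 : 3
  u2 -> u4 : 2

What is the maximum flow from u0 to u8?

Augment u0→u1→u3→u6→u8: bottleneck 2, flow now 2.
Augment u0→u1→u3→u7→u8: bottleneck 3, flow now 5.
Augment u0→u1→u4→u7→u8: bottleneck 3, flow now 8.
Augment u0→u2→u4→u7→u8: bottleneck 2, flow now 10.
No augmenting path remains; maximum flow = 10.
In the residual graph, reachable from u0: {u0, u1, u2, u3, u4, u5, u6, u7}.
Min-cut edges: u6→u8 (2), u7→u8 (8); capacity 2 + 8 = 10.
This cut is saturated, so no flow can exceed 10.

10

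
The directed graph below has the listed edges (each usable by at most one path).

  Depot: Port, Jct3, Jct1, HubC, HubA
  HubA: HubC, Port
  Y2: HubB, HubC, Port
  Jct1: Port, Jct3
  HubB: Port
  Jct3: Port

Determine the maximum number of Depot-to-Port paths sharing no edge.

4

Assign every edge capacity 1; by Menger, the answer equals the max flow.
Path Depot→Port (+1); total 1.
Path Depot→Jct1→Port (+1); total 2.
Path Depot→HubA→Port (+1); total 3.
Path Depot→Jct3→Port (+1); total 4.
No residual Depot→Port path; max flow = 4.
Certifying cut of size 4: {Depot→HubA, Depot→Jct1, Depot→Jct3, Depot→Port}.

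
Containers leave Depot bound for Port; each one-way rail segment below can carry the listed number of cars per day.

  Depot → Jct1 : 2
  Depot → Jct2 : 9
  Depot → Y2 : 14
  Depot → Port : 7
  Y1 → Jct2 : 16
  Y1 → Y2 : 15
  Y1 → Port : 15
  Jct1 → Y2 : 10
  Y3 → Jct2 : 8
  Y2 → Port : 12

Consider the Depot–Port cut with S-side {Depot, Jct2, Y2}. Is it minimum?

No — its capacity is 21, but the minimum cut has capacity 19.

Given cut capacity: 2 + 7 + 12 = 21.
Augment Depot→Port: bottleneck 7, flow now 7.
Augment Depot→Y2→Port: bottleneck 12, flow now 19.
No augmenting path remains; maximum flow = 19.
In the residual graph, reachable from Depot: {Depot, Jct1, Jct2, Y2}.
Min-cut edges: Depot→Port (7), Y2→Port (12); capacity 7 + 12 = 19.
Cut capacity 21 exceeds the max flow 19, so it is not minimum.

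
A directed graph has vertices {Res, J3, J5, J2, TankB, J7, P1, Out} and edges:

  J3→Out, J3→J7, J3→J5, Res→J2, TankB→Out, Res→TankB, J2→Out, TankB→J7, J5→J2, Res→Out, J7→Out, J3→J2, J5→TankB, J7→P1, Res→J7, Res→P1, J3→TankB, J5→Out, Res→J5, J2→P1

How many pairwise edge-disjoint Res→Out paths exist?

5

Assign every edge capacity 1; by Menger, the answer equals the max flow.
Path Res→Out (+1); total 1.
Path Res→J5→Out (+1); total 2.
Path Res→J2→Out (+1); total 3.
Path Res→TankB→Out (+1); total 4.
Path Res→J7→Out (+1); total 5.
No residual Res→Out path; max flow = 5.
Certifying cut of size 5: {Res→J2, Res→J5, Res→J7, Res→Out, Res→TankB}.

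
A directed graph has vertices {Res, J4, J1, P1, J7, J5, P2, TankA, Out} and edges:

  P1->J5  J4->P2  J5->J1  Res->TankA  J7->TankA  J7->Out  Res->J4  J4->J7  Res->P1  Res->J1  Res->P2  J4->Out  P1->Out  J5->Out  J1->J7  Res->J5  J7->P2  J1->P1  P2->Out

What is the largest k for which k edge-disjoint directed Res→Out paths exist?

5

Assign every edge capacity 1; by Menger, the answer equals the max flow.
Path Res→J4→Out (+1); total 1.
Path Res→P1→Out (+1); total 2.
Path Res→J5→Out (+1); total 3.
Path Res→P2→Out (+1); total 4.
Path Res→J1→J7→Out (+1); total 5.
No residual Res→Out path; max flow = 5.
Certifying cut of size 5: {Res→J1, Res→J4, Res→J5, Res→P1, Res→P2}.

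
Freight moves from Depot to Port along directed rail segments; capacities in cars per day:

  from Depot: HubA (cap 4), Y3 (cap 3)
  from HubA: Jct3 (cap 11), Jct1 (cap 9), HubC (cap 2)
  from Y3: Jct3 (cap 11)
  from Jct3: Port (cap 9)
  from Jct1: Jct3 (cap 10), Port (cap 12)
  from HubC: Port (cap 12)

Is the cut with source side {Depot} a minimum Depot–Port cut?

Given cut capacity: 4 + 3 = 7.
Augment Depot→HubA→Jct3→Port: bottleneck 4, flow now 4.
Augment Depot→Y3→Jct3→Port: bottleneck 3, flow now 7.
No augmenting path remains; maximum flow = 7.
Cut capacity 7 equals the max flow, so it is a minimum cut.

Yes — it is a minimum cut (capacity 7).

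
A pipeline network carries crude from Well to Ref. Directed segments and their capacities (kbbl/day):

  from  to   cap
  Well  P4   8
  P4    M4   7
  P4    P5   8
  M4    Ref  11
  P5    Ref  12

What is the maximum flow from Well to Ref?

Augment Well→P4→M4→Ref: bottleneck 7, flow now 7.
Augment Well→P4→P5→Ref: bottleneck 1, flow now 8.
No augmenting path remains; maximum flow = 8.
In the residual graph, reachable from Well: {Well}.
Min-cut edges: Well→P4 (8); capacity 8 = 8.
This cut is saturated, so no flow can exceed 8.

8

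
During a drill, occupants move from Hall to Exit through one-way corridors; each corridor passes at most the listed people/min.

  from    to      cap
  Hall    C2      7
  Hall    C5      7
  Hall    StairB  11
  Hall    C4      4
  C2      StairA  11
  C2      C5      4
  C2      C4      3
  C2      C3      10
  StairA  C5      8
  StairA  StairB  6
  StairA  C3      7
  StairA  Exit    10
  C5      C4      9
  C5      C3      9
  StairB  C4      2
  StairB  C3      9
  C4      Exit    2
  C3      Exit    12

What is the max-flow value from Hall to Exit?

21

Augment Hall→C4→Exit: bottleneck 2, flow now 2.
Augment Hall→C2→StairA→Exit: bottleneck 7, flow now 9.
Augment Hall→C5→C3→Exit: bottleneck 7, flow now 16.
Augment Hall→StairB→C3→Exit: bottleneck 5, flow now 21.
No augmenting path remains; maximum flow = 21.
In the residual graph, reachable from Hall: {Hall, C5, StairB, C4, C3}.
Min-cut edges: Hall→C2 (7), C4→Exit (2), C3→Exit (12); capacity 7 + 2 + 12 = 21.
This cut is saturated, so no flow can exceed 21.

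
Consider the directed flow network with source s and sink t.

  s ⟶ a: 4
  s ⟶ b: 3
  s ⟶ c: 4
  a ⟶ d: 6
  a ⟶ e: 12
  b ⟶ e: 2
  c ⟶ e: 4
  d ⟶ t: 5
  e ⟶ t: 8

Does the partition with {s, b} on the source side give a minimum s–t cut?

Given cut capacity: 4 + 4 + 2 = 10.
Augment s→a→d→t: bottleneck 4, flow now 4.
Augment s→b→e→t: bottleneck 2, flow now 6.
Augment s→c→e→t: bottleneck 4, flow now 10.
No augmenting path remains; maximum flow = 10.
Cut capacity 10 equals the max flow, so it is a minimum cut.

Yes — it is a minimum cut (capacity 10).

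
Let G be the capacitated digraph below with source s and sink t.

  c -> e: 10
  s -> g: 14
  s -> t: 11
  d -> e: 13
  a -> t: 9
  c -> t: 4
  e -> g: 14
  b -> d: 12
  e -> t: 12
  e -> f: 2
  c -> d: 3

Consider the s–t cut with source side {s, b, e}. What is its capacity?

65

Edges leaving {s, b, e}: s→g (14), s→t (11), b→d (12), e→f (2), e→g (14), e→t (12).
Cut capacity = 14 + 11 + 12 + 2 + 14 + 12 = 65.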